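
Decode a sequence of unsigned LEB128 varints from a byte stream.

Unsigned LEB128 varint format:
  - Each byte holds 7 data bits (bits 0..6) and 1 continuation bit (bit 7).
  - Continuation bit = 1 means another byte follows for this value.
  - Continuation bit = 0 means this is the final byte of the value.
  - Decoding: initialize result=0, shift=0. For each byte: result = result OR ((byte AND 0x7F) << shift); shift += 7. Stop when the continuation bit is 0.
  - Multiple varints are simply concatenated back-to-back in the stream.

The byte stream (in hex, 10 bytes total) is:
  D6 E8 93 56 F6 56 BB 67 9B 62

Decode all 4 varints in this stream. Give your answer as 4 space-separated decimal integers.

  byte[0]=0xD6 cont=1 payload=0x56=86: acc |= 86<<0 -> acc=86 shift=7
  byte[1]=0xE8 cont=1 payload=0x68=104: acc |= 104<<7 -> acc=13398 shift=14
  byte[2]=0x93 cont=1 payload=0x13=19: acc |= 19<<14 -> acc=324694 shift=21
  byte[3]=0x56 cont=0 payload=0x56=86: acc |= 86<<21 -> acc=180679766 shift=28 [end]
Varint 1: bytes[0:4] = D6 E8 93 56 -> value 180679766 (4 byte(s))
  byte[4]=0xF6 cont=1 payload=0x76=118: acc |= 118<<0 -> acc=118 shift=7
  byte[5]=0x56 cont=0 payload=0x56=86: acc |= 86<<7 -> acc=11126 shift=14 [end]
Varint 2: bytes[4:6] = F6 56 -> value 11126 (2 byte(s))
  byte[6]=0xBB cont=1 payload=0x3B=59: acc |= 59<<0 -> acc=59 shift=7
  byte[7]=0x67 cont=0 payload=0x67=103: acc |= 103<<7 -> acc=13243 shift=14 [end]
Varint 3: bytes[6:8] = BB 67 -> value 13243 (2 byte(s))
  byte[8]=0x9B cont=1 payload=0x1B=27: acc |= 27<<0 -> acc=27 shift=7
  byte[9]=0x62 cont=0 payload=0x62=98: acc |= 98<<7 -> acc=12571 shift=14 [end]
Varint 4: bytes[8:10] = 9B 62 -> value 12571 (2 byte(s))

Answer: 180679766 11126 13243 12571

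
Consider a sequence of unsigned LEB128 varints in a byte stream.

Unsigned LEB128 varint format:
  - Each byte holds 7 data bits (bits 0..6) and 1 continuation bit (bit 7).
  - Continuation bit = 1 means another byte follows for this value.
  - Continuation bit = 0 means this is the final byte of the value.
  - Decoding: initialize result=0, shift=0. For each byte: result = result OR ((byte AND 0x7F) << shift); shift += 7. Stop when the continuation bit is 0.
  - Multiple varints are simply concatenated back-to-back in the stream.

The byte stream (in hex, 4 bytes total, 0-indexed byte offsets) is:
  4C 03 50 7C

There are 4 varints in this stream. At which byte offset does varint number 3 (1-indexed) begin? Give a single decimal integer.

Answer: 2

Derivation:
  byte[0]=0x4C cont=0 payload=0x4C=76: acc |= 76<<0 -> acc=76 shift=7 [end]
Varint 1: bytes[0:1] = 4C -> value 76 (1 byte(s))
  byte[1]=0x03 cont=0 payload=0x03=3: acc |= 3<<0 -> acc=3 shift=7 [end]
Varint 2: bytes[1:2] = 03 -> value 3 (1 byte(s))
  byte[2]=0x50 cont=0 payload=0x50=80: acc |= 80<<0 -> acc=80 shift=7 [end]
Varint 3: bytes[2:3] = 50 -> value 80 (1 byte(s))
  byte[3]=0x7C cont=0 payload=0x7C=124: acc |= 124<<0 -> acc=124 shift=7 [end]
Varint 4: bytes[3:4] = 7C -> value 124 (1 byte(s))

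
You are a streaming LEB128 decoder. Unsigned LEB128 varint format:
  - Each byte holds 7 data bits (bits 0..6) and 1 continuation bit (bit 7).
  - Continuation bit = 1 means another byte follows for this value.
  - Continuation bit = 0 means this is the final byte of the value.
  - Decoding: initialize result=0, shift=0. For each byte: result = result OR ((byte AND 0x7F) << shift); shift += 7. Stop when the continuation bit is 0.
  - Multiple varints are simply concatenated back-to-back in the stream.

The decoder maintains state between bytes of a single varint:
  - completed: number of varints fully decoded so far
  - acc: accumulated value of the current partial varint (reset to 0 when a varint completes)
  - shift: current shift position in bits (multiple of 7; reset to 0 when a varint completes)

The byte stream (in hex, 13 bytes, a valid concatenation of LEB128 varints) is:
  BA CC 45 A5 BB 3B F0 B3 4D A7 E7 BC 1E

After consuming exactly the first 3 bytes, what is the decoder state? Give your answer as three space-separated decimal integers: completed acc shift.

Answer: 1 0 0

Derivation:
byte[0]=0xBA cont=1 payload=0x3A: acc |= 58<<0 -> completed=0 acc=58 shift=7
byte[1]=0xCC cont=1 payload=0x4C: acc |= 76<<7 -> completed=0 acc=9786 shift=14
byte[2]=0x45 cont=0 payload=0x45: varint #1 complete (value=1140282); reset -> completed=1 acc=0 shift=0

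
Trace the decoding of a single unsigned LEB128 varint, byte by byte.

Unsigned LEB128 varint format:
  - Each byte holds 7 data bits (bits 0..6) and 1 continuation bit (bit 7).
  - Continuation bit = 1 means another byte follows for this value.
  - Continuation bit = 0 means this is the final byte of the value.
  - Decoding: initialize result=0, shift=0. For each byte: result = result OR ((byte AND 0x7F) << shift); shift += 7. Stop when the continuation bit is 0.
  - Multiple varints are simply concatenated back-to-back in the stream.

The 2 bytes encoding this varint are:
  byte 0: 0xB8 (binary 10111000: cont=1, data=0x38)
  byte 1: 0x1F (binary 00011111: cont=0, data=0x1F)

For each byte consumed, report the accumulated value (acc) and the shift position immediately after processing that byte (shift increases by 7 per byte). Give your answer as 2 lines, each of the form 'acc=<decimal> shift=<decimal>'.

Answer: acc=56 shift=7
acc=4024 shift=14

Derivation:
byte 0=0xB8: payload=0x38=56, contrib = 56<<0 = 56; acc -> 56, shift -> 7
byte 1=0x1F: payload=0x1F=31, contrib = 31<<7 = 3968; acc -> 4024, shift -> 14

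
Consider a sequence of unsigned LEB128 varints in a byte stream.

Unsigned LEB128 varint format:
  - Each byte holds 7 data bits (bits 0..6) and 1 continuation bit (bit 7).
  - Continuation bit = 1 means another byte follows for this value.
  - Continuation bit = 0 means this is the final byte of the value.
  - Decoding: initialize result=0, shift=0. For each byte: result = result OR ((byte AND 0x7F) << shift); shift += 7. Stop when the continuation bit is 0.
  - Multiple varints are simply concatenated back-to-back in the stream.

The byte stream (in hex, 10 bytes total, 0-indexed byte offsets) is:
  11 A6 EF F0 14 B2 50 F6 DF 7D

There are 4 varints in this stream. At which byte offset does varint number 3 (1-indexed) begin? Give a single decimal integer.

Answer: 5

Derivation:
  byte[0]=0x11 cont=0 payload=0x11=17: acc |= 17<<0 -> acc=17 shift=7 [end]
Varint 1: bytes[0:1] = 11 -> value 17 (1 byte(s))
  byte[1]=0xA6 cont=1 payload=0x26=38: acc |= 38<<0 -> acc=38 shift=7
  byte[2]=0xEF cont=1 payload=0x6F=111: acc |= 111<<7 -> acc=14246 shift=14
  byte[3]=0xF0 cont=1 payload=0x70=112: acc |= 112<<14 -> acc=1849254 shift=21
  byte[4]=0x14 cont=0 payload=0x14=20: acc |= 20<<21 -> acc=43792294 shift=28 [end]
Varint 2: bytes[1:5] = A6 EF F0 14 -> value 43792294 (4 byte(s))
  byte[5]=0xB2 cont=1 payload=0x32=50: acc |= 50<<0 -> acc=50 shift=7
  byte[6]=0x50 cont=0 payload=0x50=80: acc |= 80<<7 -> acc=10290 shift=14 [end]
Varint 3: bytes[5:7] = B2 50 -> value 10290 (2 byte(s))
  byte[7]=0xF6 cont=1 payload=0x76=118: acc |= 118<<0 -> acc=118 shift=7
  byte[8]=0xDF cont=1 payload=0x5F=95: acc |= 95<<7 -> acc=12278 shift=14
  byte[9]=0x7D cont=0 payload=0x7D=125: acc |= 125<<14 -> acc=2060278 shift=21 [end]
Varint 4: bytes[7:10] = F6 DF 7D -> value 2060278 (3 byte(s))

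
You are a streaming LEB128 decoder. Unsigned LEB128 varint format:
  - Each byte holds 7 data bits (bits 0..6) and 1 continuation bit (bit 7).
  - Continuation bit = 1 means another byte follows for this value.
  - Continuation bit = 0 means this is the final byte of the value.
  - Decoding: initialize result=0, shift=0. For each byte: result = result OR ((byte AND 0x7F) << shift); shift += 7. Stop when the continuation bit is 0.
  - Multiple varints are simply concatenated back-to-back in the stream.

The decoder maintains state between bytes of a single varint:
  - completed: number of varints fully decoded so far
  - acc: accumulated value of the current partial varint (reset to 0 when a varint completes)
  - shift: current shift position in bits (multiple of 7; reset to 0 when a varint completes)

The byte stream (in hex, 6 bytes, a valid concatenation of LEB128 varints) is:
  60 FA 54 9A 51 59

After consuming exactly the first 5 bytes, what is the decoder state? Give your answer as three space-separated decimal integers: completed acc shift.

byte[0]=0x60 cont=0 payload=0x60: varint #1 complete (value=96); reset -> completed=1 acc=0 shift=0
byte[1]=0xFA cont=1 payload=0x7A: acc |= 122<<0 -> completed=1 acc=122 shift=7
byte[2]=0x54 cont=0 payload=0x54: varint #2 complete (value=10874); reset -> completed=2 acc=0 shift=0
byte[3]=0x9A cont=1 payload=0x1A: acc |= 26<<0 -> completed=2 acc=26 shift=7
byte[4]=0x51 cont=0 payload=0x51: varint #3 complete (value=10394); reset -> completed=3 acc=0 shift=0

Answer: 3 0 0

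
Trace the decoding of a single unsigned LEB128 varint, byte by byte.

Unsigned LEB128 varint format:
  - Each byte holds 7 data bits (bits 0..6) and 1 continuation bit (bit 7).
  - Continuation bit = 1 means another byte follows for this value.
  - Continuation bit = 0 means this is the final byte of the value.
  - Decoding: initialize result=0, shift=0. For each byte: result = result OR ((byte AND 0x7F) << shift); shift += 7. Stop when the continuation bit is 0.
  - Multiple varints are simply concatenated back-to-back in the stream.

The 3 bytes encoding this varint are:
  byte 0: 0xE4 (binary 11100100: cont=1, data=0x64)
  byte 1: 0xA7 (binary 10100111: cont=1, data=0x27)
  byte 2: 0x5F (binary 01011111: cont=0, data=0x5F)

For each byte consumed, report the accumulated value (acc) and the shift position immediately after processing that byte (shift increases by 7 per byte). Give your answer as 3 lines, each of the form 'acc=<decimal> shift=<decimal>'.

byte 0=0xE4: payload=0x64=100, contrib = 100<<0 = 100; acc -> 100, shift -> 7
byte 1=0xA7: payload=0x27=39, contrib = 39<<7 = 4992; acc -> 5092, shift -> 14
byte 2=0x5F: payload=0x5F=95, contrib = 95<<14 = 1556480; acc -> 1561572, shift -> 21

Answer: acc=100 shift=7
acc=5092 shift=14
acc=1561572 shift=21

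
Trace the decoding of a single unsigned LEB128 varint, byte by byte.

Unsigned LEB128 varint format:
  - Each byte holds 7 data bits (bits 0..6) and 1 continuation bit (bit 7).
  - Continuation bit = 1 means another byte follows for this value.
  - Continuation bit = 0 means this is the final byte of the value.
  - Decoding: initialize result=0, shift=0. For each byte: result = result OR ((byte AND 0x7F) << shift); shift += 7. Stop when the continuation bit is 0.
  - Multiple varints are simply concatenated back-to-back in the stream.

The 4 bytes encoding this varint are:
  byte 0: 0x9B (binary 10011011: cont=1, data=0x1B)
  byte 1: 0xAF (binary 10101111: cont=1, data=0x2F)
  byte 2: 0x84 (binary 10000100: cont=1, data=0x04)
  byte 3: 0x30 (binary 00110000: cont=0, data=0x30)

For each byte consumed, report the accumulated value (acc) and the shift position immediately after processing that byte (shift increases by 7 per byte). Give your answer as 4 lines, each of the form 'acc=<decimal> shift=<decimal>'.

Answer: acc=27 shift=7
acc=6043 shift=14
acc=71579 shift=21
acc=100734875 shift=28

Derivation:
byte 0=0x9B: payload=0x1B=27, contrib = 27<<0 = 27; acc -> 27, shift -> 7
byte 1=0xAF: payload=0x2F=47, contrib = 47<<7 = 6016; acc -> 6043, shift -> 14
byte 2=0x84: payload=0x04=4, contrib = 4<<14 = 65536; acc -> 71579, shift -> 21
byte 3=0x30: payload=0x30=48, contrib = 48<<21 = 100663296; acc -> 100734875, shift -> 28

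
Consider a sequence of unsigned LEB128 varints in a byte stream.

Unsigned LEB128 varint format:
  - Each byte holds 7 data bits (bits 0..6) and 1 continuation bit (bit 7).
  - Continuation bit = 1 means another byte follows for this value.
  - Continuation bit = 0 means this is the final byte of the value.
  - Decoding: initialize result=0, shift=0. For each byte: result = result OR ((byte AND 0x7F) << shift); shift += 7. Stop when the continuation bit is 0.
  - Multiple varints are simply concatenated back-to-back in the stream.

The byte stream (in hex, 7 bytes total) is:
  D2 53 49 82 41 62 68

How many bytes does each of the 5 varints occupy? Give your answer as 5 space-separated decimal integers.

Answer: 2 1 2 1 1

Derivation:
  byte[0]=0xD2 cont=1 payload=0x52=82: acc |= 82<<0 -> acc=82 shift=7
  byte[1]=0x53 cont=0 payload=0x53=83: acc |= 83<<7 -> acc=10706 shift=14 [end]
Varint 1: bytes[0:2] = D2 53 -> value 10706 (2 byte(s))
  byte[2]=0x49 cont=0 payload=0x49=73: acc |= 73<<0 -> acc=73 shift=7 [end]
Varint 2: bytes[2:3] = 49 -> value 73 (1 byte(s))
  byte[3]=0x82 cont=1 payload=0x02=2: acc |= 2<<0 -> acc=2 shift=7
  byte[4]=0x41 cont=0 payload=0x41=65: acc |= 65<<7 -> acc=8322 shift=14 [end]
Varint 3: bytes[3:5] = 82 41 -> value 8322 (2 byte(s))
  byte[5]=0x62 cont=0 payload=0x62=98: acc |= 98<<0 -> acc=98 shift=7 [end]
Varint 4: bytes[5:6] = 62 -> value 98 (1 byte(s))
  byte[6]=0x68 cont=0 payload=0x68=104: acc |= 104<<0 -> acc=104 shift=7 [end]
Varint 5: bytes[6:7] = 68 -> value 104 (1 byte(s))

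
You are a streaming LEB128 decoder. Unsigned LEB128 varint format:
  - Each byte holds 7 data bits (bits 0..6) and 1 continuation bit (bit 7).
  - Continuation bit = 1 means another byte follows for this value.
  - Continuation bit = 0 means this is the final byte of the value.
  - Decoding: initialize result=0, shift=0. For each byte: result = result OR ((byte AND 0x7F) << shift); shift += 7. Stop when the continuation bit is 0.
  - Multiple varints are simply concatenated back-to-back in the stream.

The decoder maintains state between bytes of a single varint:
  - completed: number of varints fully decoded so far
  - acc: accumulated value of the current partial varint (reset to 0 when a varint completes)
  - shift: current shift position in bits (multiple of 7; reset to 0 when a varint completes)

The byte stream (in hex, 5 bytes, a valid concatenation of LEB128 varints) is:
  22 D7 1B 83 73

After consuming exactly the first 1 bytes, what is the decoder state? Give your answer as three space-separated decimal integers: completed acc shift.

byte[0]=0x22 cont=0 payload=0x22: varint #1 complete (value=34); reset -> completed=1 acc=0 shift=0

Answer: 1 0 0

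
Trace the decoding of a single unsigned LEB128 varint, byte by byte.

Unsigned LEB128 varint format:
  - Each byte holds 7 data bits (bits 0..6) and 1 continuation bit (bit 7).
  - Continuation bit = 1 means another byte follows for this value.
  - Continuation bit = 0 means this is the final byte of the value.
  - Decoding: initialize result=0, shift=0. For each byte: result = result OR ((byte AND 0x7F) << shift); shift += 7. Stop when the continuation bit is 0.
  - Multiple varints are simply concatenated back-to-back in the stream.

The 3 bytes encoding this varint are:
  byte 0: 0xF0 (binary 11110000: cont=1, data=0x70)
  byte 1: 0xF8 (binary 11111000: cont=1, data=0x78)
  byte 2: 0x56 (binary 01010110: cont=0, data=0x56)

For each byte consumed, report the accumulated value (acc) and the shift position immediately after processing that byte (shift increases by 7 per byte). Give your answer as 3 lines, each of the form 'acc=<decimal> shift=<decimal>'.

Answer: acc=112 shift=7
acc=15472 shift=14
acc=1424496 shift=21

Derivation:
byte 0=0xF0: payload=0x70=112, contrib = 112<<0 = 112; acc -> 112, shift -> 7
byte 1=0xF8: payload=0x78=120, contrib = 120<<7 = 15360; acc -> 15472, shift -> 14
byte 2=0x56: payload=0x56=86, contrib = 86<<14 = 1409024; acc -> 1424496, shift -> 21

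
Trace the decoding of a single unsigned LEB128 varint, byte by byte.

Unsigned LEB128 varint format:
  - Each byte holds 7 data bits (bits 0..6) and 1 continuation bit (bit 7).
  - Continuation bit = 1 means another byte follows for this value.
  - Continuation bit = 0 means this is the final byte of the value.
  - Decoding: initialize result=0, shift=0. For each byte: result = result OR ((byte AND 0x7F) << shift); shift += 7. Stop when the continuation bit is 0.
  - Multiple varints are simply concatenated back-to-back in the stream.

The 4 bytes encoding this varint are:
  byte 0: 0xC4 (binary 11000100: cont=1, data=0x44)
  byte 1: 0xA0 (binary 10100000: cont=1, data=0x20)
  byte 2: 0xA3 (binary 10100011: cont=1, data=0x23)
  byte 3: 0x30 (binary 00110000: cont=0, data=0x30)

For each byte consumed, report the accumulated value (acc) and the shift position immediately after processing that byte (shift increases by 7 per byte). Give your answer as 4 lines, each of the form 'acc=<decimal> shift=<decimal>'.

byte 0=0xC4: payload=0x44=68, contrib = 68<<0 = 68; acc -> 68, shift -> 7
byte 1=0xA0: payload=0x20=32, contrib = 32<<7 = 4096; acc -> 4164, shift -> 14
byte 2=0xA3: payload=0x23=35, contrib = 35<<14 = 573440; acc -> 577604, shift -> 21
byte 3=0x30: payload=0x30=48, contrib = 48<<21 = 100663296; acc -> 101240900, shift -> 28

Answer: acc=68 shift=7
acc=4164 shift=14
acc=577604 shift=21
acc=101240900 shift=28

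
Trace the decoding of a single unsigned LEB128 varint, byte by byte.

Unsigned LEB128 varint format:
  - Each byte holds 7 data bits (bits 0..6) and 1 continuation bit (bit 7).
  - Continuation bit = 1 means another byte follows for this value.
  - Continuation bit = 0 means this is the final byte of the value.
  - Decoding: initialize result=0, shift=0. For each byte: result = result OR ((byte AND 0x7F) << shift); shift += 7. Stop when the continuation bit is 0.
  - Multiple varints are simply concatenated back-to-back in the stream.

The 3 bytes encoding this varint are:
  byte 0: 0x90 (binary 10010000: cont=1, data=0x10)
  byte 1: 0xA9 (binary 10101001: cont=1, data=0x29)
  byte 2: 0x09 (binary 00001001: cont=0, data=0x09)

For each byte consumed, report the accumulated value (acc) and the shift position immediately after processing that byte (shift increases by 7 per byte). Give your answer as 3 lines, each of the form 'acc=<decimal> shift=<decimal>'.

byte 0=0x90: payload=0x10=16, contrib = 16<<0 = 16; acc -> 16, shift -> 7
byte 1=0xA9: payload=0x29=41, contrib = 41<<7 = 5248; acc -> 5264, shift -> 14
byte 2=0x09: payload=0x09=9, contrib = 9<<14 = 147456; acc -> 152720, shift -> 21

Answer: acc=16 shift=7
acc=5264 shift=14
acc=152720 shift=21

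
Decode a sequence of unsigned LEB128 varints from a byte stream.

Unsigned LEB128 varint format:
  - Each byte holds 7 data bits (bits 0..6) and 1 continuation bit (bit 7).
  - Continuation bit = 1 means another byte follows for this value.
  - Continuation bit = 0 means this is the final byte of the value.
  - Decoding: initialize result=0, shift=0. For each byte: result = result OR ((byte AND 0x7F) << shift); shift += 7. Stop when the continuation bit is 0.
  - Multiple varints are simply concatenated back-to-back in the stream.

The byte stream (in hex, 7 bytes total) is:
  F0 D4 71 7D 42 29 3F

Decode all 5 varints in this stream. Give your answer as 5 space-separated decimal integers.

Answer: 1862256 125 66 41 63

Derivation:
  byte[0]=0xF0 cont=1 payload=0x70=112: acc |= 112<<0 -> acc=112 shift=7
  byte[1]=0xD4 cont=1 payload=0x54=84: acc |= 84<<7 -> acc=10864 shift=14
  byte[2]=0x71 cont=0 payload=0x71=113: acc |= 113<<14 -> acc=1862256 shift=21 [end]
Varint 1: bytes[0:3] = F0 D4 71 -> value 1862256 (3 byte(s))
  byte[3]=0x7D cont=0 payload=0x7D=125: acc |= 125<<0 -> acc=125 shift=7 [end]
Varint 2: bytes[3:4] = 7D -> value 125 (1 byte(s))
  byte[4]=0x42 cont=0 payload=0x42=66: acc |= 66<<0 -> acc=66 shift=7 [end]
Varint 3: bytes[4:5] = 42 -> value 66 (1 byte(s))
  byte[5]=0x29 cont=0 payload=0x29=41: acc |= 41<<0 -> acc=41 shift=7 [end]
Varint 4: bytes[5:6] = 29 -> value 41 (1 byte(s))
  byte[6]=0x3F cont=0 payload=0x3F=63: acc |= 63<<0 -> acc=63 shift=7 [end]
Varint 5: bytes[6:7] = 3F -> value 63 (1 byte(s))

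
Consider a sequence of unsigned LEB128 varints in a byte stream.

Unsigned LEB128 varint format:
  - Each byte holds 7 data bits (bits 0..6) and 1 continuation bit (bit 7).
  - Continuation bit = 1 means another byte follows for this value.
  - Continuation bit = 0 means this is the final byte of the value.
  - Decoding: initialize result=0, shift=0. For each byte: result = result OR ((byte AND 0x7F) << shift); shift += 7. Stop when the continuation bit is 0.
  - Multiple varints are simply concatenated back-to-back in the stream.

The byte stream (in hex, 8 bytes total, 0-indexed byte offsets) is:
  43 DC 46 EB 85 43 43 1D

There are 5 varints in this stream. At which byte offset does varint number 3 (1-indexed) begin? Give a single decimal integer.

Answer: 3

Derivation:
  byte[0]=0x43 cont=0 payload=0x43=67: acc |= 67<<0 -> acc=67 shift=7 [end]
Varint 1: bytes[0:1] = 43 -> value 67 (1 byte(s))
  byte[1]=0xDC cont=1 payload=0x5C=92: acc |= 92<<0 -> acc=92 shift=7
  byte[2]=0x46 cont=0 payload=0x46=70: acc |= 70<<7 -> acc=9052 shift=14 [end]
Varint 2: bytes[1:3] = DC 46 -> value 9052 (2 byte(s))
  byte[3]=0xEB cont=1 payload=0x6B=107: acc |= 107<<0 -> acc=107 shift=7
  byte[4]=0x85 cont=1 payload=0x05=5: acc |= 5<<7 -> acc=747 shift=14
  byte[5]=0x43 cont=0 payload=0x43=67: acc |= 67<<14 -> acc=1098475 shift=21 [end]
Varint 3: bytes[3:6] = EB 85 43 -> value 1098475 (3 byte(s))
  byte[6]=0x43 cont=0 payload=0x43=67: acc |= 67<<0 -> acc=67 shift=7 [end]
Varint 4: bytes[6:7] = 43 -> value 67 (1 byte(s))
  byte[7]=0x1D cont=0 payload=0x1D=29: acc |= 29<<0 -> acc=29 shift=7 [end]
Varint 5: bytes[7:8] = 1D -> value 29 (1 byte(s))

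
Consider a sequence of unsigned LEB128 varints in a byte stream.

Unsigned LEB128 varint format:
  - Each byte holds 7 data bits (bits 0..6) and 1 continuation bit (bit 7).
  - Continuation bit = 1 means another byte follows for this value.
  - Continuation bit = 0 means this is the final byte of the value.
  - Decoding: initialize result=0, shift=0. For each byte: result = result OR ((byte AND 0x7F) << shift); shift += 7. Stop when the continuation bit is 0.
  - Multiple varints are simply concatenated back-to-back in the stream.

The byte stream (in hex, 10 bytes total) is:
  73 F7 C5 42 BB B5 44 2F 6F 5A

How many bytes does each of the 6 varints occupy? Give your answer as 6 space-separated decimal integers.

  byte[0]=0x73 cont=0 payload=0x73=115: acc |= 115<<0 -> acc=115 shift=7 [end]
Varint 1: bytes[0:1] = 73 -> value 115 (1 byte(s))
  byte[1]=0xF7 cont=1 payload=0x77=119: acc |= 119<<0 -> acc=119 shift=7
  byte[2]=0xC5 cont=1 payload=0x45=69: acc |= 69<<7 -> acc=8951 shift=14
  byte[3]=0x42 cont=0 payload=0x42=66: acc |= 66<<14 -> acc=1090295 shift=21 [end]
Varint 2: bytes[1:4] = F7 C5 42 -> value 1090295 (3 byte(s))
  byte[4]=0xBB cont=1 payload=0x3B=59: acc |= 59<<0 -> acc=59 shift=7
  byte[5]=0xB5 cont=1 payload=0x35=53: acc |= 53<<7 -> acc=6843 shift=14
  byte[6]=0x44 cont=0 payload=0x44=68: acc |= 68<<14 -> acc=1120955 shift=21 [end]
Varint 3: bytes[4:7] = BB B5 44 -> value 1120955 (3 byte(s))
  byte[7]=0x2F cont=0 payload=0x2F=47: acc |= 47<<0 -> acc=47 shift=7 [end]
Varint 4: bytes[7:8] = 2F -> value 47 (1 byte(s))
  byte[8]=0x6F cont=0 payload=0x6F=111: acc |= 111<<0 -> acc=111 shift=7 [end]
Varint 5: bytes[8:9] = 6F -> value 111 (1 byte(s))
  byte[9]=0x5A cont=0 payload=0x5A=90: acc |= 90<<0 -> acc=90 shift=7 [end]
Varint 6: bytes[9:10] = 5A -> value 90 (1 byte(s))

Answer: 1 3 3 1 1 1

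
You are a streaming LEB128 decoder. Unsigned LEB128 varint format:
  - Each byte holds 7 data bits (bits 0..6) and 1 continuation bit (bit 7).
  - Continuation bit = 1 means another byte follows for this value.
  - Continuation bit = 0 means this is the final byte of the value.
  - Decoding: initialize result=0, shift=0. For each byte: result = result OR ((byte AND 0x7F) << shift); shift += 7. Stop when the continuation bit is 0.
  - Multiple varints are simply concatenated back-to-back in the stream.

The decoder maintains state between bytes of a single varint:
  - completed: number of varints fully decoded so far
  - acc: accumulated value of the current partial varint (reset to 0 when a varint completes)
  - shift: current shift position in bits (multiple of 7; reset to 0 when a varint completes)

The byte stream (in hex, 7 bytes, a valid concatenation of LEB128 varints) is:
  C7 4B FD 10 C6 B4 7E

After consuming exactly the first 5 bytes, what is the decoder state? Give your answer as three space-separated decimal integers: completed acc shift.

byte[0]=0xC7 cont=1 payload=0x47: acc |= 71<<0 -> completed=0 acc=71 shift=7
byte[1]=0x4B cont=0 payload=0x4B: varint #1 complete (value=9671); reset -> completed=1 acc=0 shift=0
byte[2]=0xFD cont=1 payload=0x7D: acc |= 125<<0 -> completed=1 acc=125 shift=7
byte[3]=0x10 cont=0 payload=0x10: varint #2 complete (value=2173); reset -> completed=2 acc=0 shift=0
byte[4]=0xC6 cont=1 payload=0x46: acc |= 70<<0 -> completed=2 acc=70 shift=7

Answer: 2 70 7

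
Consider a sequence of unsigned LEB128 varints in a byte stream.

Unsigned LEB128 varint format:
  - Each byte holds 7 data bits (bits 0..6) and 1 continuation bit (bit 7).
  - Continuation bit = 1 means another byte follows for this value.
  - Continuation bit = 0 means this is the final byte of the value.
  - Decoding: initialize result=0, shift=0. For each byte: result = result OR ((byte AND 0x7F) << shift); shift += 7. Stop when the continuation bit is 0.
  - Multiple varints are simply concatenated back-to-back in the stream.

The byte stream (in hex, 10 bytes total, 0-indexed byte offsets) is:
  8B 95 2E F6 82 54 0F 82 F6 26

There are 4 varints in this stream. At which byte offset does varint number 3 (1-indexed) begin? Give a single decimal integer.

Answer: 6

Derivation:
  byte[0]=0x8B cont=1 payload=0x0B=11: acc |= 11<<0 -> acc=11 shift=7
  byte[1]=0x95 cont=1 payload=0x15=21: acc |= 21<<7 -> acc=2699 shift=14
  byte[2]=0x2E cont=0 payload=0x2E=46: acc |= 46<<14 -> acc=756363 shift=21 [end]
Varint 1: bytes[0:3] = 8B 95 2E -> value 756363 (3 byte(s))
  byte[3]=0xF6 cont=1 payload=0x76=118: acc |= 118<<0 -> acc=118 shift=7
  byte[4]=0x82 cont=1 payload=0x02=2: acc |= 2<<7 -> acc=374 shift=14
  byte[5]=0x54 cont=0 payload=0x54=84: acc |= 84<<14 -> acc=1376630 shift=21 [end]
Varint 2: bytes[3:6] = F6 82 54 -> value 1376630 (3 byte(s))
  byte[6]=0x0F cont=0 payload=0x0F=15: acc |= 15<<0 -> acc=15 shift=7 [end]
Varint 3: bytes[6:7] = 0F -> value 15 (1 byte(s))
  byte[7]=0x82 cont=1 payload=0x02=2: acc |= 2<<0 -> acc=2 shift=7
  byte[8]=0xF6 cont=1 payload=0x76=118: acc |= 118<<7 -> acc=15106 shift=14
  byte[9]=0x26 cont=0 payload=0x26=38: acc |= 38<<14 -> acc=637698 shift=21 [end]
Varint 4: bytes[7:10] = 82 F6 26 -> value 637698 (3 byte(s))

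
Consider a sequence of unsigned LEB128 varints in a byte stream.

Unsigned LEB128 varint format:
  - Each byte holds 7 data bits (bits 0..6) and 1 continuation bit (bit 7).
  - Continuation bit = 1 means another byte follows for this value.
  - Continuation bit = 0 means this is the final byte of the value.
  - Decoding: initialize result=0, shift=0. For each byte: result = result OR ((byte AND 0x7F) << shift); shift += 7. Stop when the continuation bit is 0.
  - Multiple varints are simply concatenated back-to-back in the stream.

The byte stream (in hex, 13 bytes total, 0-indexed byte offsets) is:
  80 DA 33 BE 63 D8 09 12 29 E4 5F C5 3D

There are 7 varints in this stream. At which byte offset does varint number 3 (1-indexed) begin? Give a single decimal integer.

Answer: 5

Derivation:
  byte[0]=0x80 cont=1 payload=0x00=0: acc |= 0<<0 -> acc=0 shift=7
  byte[1]=0xDA cont=1 payload=0x5A=90: acc |= 90<<7 -> acc=11520 shift=14
  byte[2]=0x33 cont=0 payload=0x33=51: acc |= 51<<14 -> acc=847104 shift=21 [end]
Varint 1: bytes[0:3] = 80 DA 33 -> value 847104 (3 byte(s))
  byte[3]=0xBE cont=1 payload=0x3E=62: acc |= 62<<0 -> acc=62 shift=7
  byte[4]=0x63 cont=0 payload=0x63=99: acc |= 99<<7 -> acc=12734 shift=14 [end]
Varint 2: bytes[3:5] = BE 63 -> value 12734 (2 byte(s))
  byte[5]=0xD8 cont=1 payload=0x58=88: acc |= 88<<0 -> acc=88 shift=7
  byte[6]=0x09 cont=0 payload=0x09=9: acc |= 9<<7 -> acc=1240 shift=14 [end]
Varint 3: bytes[5:7] = D8 09 -> value 1240 (2 byte(s))
  byte[7]=0x12 cont=0 payload=0x12=18: acc |= 18<<0 -> acc=18 shift=7 [end]
Varint 4: bytes[7:8] = 12 -> value 18 (1 byte(s))
  byte[8]=0x29 cont=0 payload=0x29=41: acc |= 41<<0 -> acc=41 shift=7 [end]
Varint 5: bytes[8:9] = 29 -> value 41 (1 byte(s))
  byte[9]=0xE4 cont=1 payload=0x64=100: acc |= 100<<0 -> acc=100 shift=7
  byte[10]=0x5F cont=0 payload=0x5F=95: acc |= 95<<7 -> acc=12260 shift=14 [end]
Varint 6: bytes[9:11] = E4 5F -> value 12260 (2 byte(s))
  byte[11]=0xC5 cont=1 payload=0x45=69: acc |= 69<<0 -> acc=69 shift=7
  byte[12]=0x3D cont=0 payload=0x3D=61: acc |= 61<<7 -> acc=7877 shift=14 [end]
Varint 7: bytes[11:13] = C5 3D -> value 7877 (2 byte(s))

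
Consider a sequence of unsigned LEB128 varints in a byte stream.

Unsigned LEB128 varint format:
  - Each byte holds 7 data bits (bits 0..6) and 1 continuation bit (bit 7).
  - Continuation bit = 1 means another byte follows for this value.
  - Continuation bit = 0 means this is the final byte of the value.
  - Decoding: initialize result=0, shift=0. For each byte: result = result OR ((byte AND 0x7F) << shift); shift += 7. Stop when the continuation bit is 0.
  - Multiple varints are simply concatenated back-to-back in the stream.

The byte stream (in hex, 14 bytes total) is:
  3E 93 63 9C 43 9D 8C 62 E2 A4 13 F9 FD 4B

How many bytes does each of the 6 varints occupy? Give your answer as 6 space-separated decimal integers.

  byte[0]=0x3E cont=0 payload=0x3E=62: acc |= 62<<0 -> acc=62 shift=7 [end]
Varint 1: bytes[0:1] = 3E -> value 62 (1 byte(s))
  byte[1]=0x93 cont=1 payload=0x13=19: acc |= 19<<0 -> acc=19 shift=7
  byte[2]=0x63 cont=0 payload=0x63=99: acc |= 99<<7 -> acc=12691 shift=14 [end]
Varint 2: bytes[1:3] = 93 63 -> value 12691 (2 byte(s))
  byte[3]=0x9C cont=1 payload=0x1C=28: acc |= 28<<0 -> acc=28 shift=7
  byte[4]=0x43 cont=0 payload=0x43=67: acc |= 67<<7 -> acc=8604 shift=14 [end]
Varint 3: bytes[3:5] = 9C 43 -> value 8604 (2 byte(s))
  byte[5]=0x9D cont=1 payload=0x1D=29: acc |= 29<<0 -> acc=29 shift=7
  byte[6]=0x8C cont=1 payload=0x0C=12: acc |= 12<<7 -> acc=1565 shift=14
  byte[7]=0x62 cont=0 payload=0x62=98: acc |= 98<<14 -> acc=1607197 shift=21 [end]
Varint 4: bytes[5:8] = 9D 8C 62 -> value 1607197 (3 byte(s))
  byte[8]=0xE2 cont=1 payload=0x62=98: acc |= 98<<0 -> acc=98 shift=7
  byte[9]=0xA4 cont=1 payload=0x24=36: acc |= 36<<7 -> acc=4706 shift=14
  byte[10]=0x13 cont=0 payload=0x13=19: acc |= 19<<14 -> acc=316002 shift=21 [end]
Varint 5: bytes[8:11] = E2 A4 13 -> value 316002 (3 byte(s))
  byte[11]=0xF9 cont=1 payload=0x79=121: acc |= 121<<0 -> acc=121 shift=7
  byte[12]=0xFD cont=1 payload=0x7D=125: acc |= 125<<7 -> acc=16121 shift=14
  byte[13]=0x4B cont=0 payload=0x4B=75: acc |= 75<<14 -> acc=1244921 shift=21 [end]
Varint 6: bytes[11:14] = F9 FD 4B -> value 1244921 (3 byte(s))

Answer: 1 2 2 3 3 3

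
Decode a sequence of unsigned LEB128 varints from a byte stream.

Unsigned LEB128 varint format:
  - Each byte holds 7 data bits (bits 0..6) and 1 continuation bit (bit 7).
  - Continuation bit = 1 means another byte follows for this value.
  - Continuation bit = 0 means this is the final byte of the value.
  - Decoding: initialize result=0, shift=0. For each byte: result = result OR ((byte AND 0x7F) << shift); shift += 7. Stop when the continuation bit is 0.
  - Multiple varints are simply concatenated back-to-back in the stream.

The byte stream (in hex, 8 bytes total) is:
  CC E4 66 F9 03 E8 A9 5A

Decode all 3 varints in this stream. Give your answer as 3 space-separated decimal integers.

  byte[0]=0xCC cont=1 payload=0x4C=76: acc |= 76<<0 -> acc=76 shift=7
  byte[1]=0xE4 cont=1 payload=0x64=100: acc |= 100<<7 -> acc=12876 shift=14
  byte[2]=0x66 cont=0 payload=0x66=102: acc |= 102<<14 -> acc=1684044 shift=21 [end]
Varint 1: bytes[0:3] = CC E4 66 -> value 1684044 (3 byte(s))
  byte[3]=0xF9 cont=1 payload=0x79=121: acc |= 121<<0 -> acc=121 shift=7
  byte[4]=0x03 cont=0 payload=0x03=3: acc |= 3<<7 -> acc=505 shift=14 [end]
Varint 2: bytes[3:5] = F9 03 -> value 505 (2 byte(s))
  byte[5]=0xE8 cont=1 payload=0x68=104: acc |= 104<<0 -> acc=104 shift=7
  byte[6]=0xA9 cont=1 payload=0x29=41: acc |= 41<<7 -> acc=5352 shift=14
  byte[7]=0x5A cont=0 payload=0x5A=90: acc |= 90<<14 -> acc=1479912 shift=21 [end]
Varint 3: bytes[5:8] = E8 A9 5A -> value 1479912 (3 byte(s))

Answer: 1684044 505 1479912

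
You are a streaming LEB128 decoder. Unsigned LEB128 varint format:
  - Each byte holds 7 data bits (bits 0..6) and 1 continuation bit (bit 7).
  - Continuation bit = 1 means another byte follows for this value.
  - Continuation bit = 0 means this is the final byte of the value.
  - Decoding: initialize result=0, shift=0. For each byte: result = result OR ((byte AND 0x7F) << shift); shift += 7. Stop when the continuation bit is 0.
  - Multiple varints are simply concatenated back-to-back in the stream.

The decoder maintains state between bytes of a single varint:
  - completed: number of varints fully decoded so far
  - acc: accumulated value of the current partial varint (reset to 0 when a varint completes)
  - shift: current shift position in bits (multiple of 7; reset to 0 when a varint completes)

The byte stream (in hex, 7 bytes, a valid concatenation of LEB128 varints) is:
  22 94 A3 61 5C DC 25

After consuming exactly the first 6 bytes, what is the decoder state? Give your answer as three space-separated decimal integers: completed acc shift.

byte[0]=0x22 cont=0 payload=0x22: varint #1 complete (value=34); reset -> completed=1 acc=0 shift=0
byte[1]=0x94 cont=1 payload=0x14: acc |= 20<<0 -> completed=1 acc=20 shift=7
byte[2]=0xA3 cont=1 payload=0x23: acc |= 35<<7 -> completed=1 acc=4500 shift=14
byte[3]=0x61 cont=0 payload=0x61: varint #2 complete (value=1593748); reset -> completed=2 acc=0 shift=0
byte[4]=0x5C cont=0 payload=0x5C: varint #3 complete (value=92); reset -> completed=3 acc=0 shift=0
byte[5]=0xDC cont=1 payload=0x5C: acc |= 92<<0 -> completed=3 acc=92 shift=7

Answer: 3 92 7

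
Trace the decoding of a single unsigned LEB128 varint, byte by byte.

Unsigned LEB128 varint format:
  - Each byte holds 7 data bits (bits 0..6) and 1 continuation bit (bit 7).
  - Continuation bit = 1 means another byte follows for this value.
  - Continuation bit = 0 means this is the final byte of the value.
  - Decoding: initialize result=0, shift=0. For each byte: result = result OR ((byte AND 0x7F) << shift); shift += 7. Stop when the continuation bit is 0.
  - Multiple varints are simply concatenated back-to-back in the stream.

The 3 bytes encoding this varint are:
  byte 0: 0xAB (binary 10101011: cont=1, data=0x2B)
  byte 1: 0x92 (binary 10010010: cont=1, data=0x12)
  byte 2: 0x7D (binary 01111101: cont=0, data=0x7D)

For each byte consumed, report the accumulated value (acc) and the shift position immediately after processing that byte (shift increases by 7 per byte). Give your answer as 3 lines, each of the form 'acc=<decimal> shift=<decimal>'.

Answer: acc=43 shift=7
acc=2347 shift=14
acc=2050347 shift=21

Derivation:
byte 0=0xAB: payload=0x2B=43, contrib = 43<<0 = 43; acc -> 43, shift -> 7
byte 1=0x92: payload=0x12=18, contrib = 18<<7 = 2304; acc -> 2347, shift -> 14
byte 2=0x7D: payload=0x7D=125, contrib = 125<<14 = 2048000; acc -> 2050347, shift -> 21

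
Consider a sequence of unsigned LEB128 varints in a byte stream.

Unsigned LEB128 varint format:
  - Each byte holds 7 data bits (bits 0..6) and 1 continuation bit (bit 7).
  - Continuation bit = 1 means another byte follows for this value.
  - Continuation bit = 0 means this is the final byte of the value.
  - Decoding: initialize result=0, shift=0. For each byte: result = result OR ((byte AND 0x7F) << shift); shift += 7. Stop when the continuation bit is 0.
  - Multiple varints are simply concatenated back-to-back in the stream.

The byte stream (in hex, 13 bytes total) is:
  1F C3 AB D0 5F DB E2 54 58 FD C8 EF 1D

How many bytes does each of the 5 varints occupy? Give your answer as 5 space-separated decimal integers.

  byte[0]=0x1F cont=0 payload=0x1F=31: acc |= 31<<0 -> acc=31 shift=7 [end]
Varint 1: bytes[0:1] = 1F -> value 31 (1 byte(s))
  byte[1]=0xC3 cont=1 payload=0x43=67: acc |= 67<<0 -> acc=67 shift=7
  byte[2]=0xAB cont=1 payload=0x2B=43: acc |= 43<<7 -> acc=5571 shift=14
  byte[3]=0xD0 cont=1 payload=0x50=80: acc |= 80<<14 -> acc=1316291 shift=21
  byte[4]=0x5F cont=0 payload=0x5F=95: acc |= 95<<21 -> acc=200545731 shift=28 [end]
Varint 2: bytes[1:5] = C3 AB D0 5F -> value 200545731 (4 byte(s))
  byte[5]=0xDB cont=1 payload=0x5B=91: acc |= 91<<0 -> acc=91 shift=7
  byte[6]=0xE2 cont=1 payload=0x62=98: acc |= 98<<7 -> acc=12635 shift=14
  byte[7]=0x54 cont=0 payload=0x54=84: acc |= 84<<14 -> acc=1388891 shift=21 [end]
Varint 3: bytes[5:8] = DB E2 54 -> value 1388891 (3 byte(s))
  byte[8]=0x58 cont=0 payload=0x58=88: acc |= 88<<0 -> acc=88 shift=7 [end]
Varint 4: bytes[8:9] = 58 -> value 88 (1 byte(s))
  byte[9]=0xFD cont=1 payload=0x7D=125: acc |= 125<<0 -> acc=125 shift=7
  byte[10]=0xC8 cont=1 payload=0x48=72: acc |= 72<<7 -> acc=9341 shift=14
  byte[11]=0xEF cont=1 payload=0x6F=111: acc |= 111<<14 -> acc=1827965 shift=21
  byte[12]=0x1D cont=0 payload=0x1D=29: acc |= 29<<21 -> acc=62645373 shift=28 [end]
Varint 5: bytes[9:13] = FD C8 EF 1D -> value 62645373 (4 byte(s))

Answer: 1 4 3 1 4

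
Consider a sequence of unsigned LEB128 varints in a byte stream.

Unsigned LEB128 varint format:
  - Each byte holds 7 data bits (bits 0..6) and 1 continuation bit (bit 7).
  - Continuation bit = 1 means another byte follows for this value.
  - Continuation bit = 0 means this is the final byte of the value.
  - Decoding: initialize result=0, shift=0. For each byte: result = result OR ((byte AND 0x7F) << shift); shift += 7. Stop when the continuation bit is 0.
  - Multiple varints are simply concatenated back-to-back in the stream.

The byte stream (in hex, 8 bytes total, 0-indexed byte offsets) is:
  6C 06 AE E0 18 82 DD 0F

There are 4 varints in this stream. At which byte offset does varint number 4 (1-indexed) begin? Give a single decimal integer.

  byte[0]=0x6C cont=0 payload=0x6C=108: acc |= 108<<0 -> acc=108 shift=7 [end]
Varint 1: bytes[0:1] = 6C -> value 108 (1 byte(s))
  byte[1]=0x06 cont=0 payload=0x06=6: acc |= 6<<0 -> acc=6 shift=7 [end]
Varint 2: bytes[1:2] = 06 -> value 6 (1 byte(s))
  byte[2]=0xAE cont=1 payload=0x2E=46: acc |= 46<<0 -> acc=46 shift=7
  byte[3]=0xE0 cont=1 payload=0x60=96: acc |= 96<<7 -> acc=12334 shift=14
  byte[4]=0x18 cont=0 payload=0x18=24: acc |= 24<<14 -> acc=405550 shift=21 [end]
Varint 3: bytes[2:5] = AE E0 18 -> value 405550 (3 byte(s))
  byte[5]=0x82 cont=1 payload=0x02=2: acc |= 2<<0 -> acc=2 shift=7
  byte[6]=0xDD cont=1 payload=0x5D=93: acc |= 93<<7 -> acc=11906 shift=14
  byte[7]=0x0F cont=0 payload=0x0F=15: acc |= 15<<14 -> acc=257666 shift=21 [end]
Varint 4: bytes[5:8] = 82 DD 0F -> value 257666 (3 byte(s))

Answer: 5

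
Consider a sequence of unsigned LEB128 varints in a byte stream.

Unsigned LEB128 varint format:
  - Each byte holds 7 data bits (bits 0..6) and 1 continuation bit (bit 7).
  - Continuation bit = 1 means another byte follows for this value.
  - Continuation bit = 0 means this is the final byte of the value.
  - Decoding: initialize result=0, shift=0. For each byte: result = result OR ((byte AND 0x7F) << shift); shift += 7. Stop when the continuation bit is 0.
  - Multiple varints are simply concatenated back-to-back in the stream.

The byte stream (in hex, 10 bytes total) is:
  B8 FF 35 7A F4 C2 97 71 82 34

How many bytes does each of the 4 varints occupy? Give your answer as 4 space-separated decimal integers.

  byte[0]=0xB8 cont=1 payload=0x38=56: acc |= 56<<0 -> acc=56 shift=7
  byte[1]=0xFF cont=1 payload=0x7F=127: acc |= 127<<7 -> acc=16312 shift=14
  byte[2]=0x35 cont=0 payload=0x35=53: acc |= 53<<14 -> acc=884664 shift=21 [end]
Varint 1: bytes[0:3] = B8 FF 35 -> value 884664 (3 byte(s))
  byte[3]=0x7A cont=0 payload=0x7A=122: acc |= 122<<0 -> acc=122 shift=7 [end]
Varint 2: bytes[3:4] = 7A -> value 122 (1 byte(s))
  byte[4]=0xF4 cont=1 payload=0x74=116: acc |= 116<<0 -> acc=116 shift=7
  byte[5]=0xC2 cont=1 payload=0x42=66: acc |= 66<<7 -> acc=8564 shift=14
  byte[6]=0x97 cont=1 payload=0x17=23: acc |= 23<<14 -> acc=385396 shift=21
  byte[7]=0x71 cont=0 payload=0x71=113: acc |= 113<<21 -> acc=237363572 shift=28 [end]
Varint 3: bytes[4:8] = F4 C2 97 71 -> value 237363572 (4 byte(s))
  byte[8]=0x82 cont=1 payload=0x02=2: acc |= 2<<0 -> acc=2 shift=7
  byte[9]=0x34 cont=0 payload=0x34=52: acc |= 52<<7 -> acc=6658 shift=14 [end]
Varint 4: bytes[8:10] = 82 34 -> value 6658 (2 byte(s))

Answer: 3 1 4 2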